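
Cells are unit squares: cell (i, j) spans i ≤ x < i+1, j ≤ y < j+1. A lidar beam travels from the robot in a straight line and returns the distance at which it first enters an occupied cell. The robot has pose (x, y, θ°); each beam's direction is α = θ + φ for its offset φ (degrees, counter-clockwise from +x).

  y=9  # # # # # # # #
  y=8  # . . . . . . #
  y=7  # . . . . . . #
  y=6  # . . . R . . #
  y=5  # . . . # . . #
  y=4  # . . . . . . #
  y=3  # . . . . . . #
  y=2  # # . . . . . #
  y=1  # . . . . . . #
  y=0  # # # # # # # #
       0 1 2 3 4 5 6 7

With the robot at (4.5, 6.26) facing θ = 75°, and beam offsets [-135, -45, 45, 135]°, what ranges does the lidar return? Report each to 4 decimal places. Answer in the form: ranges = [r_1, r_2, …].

ranges = [0.3002, 2.8868, 3.1639, 0.5200]

beam 1: φ=-135°, α=300°
  cosα=0.5000 sinα=-0.8660 | (4,6) | tMaxX 1.0000 tMaxY 0.3002 | tΔX 2.0000 tΔY 1.1547
    t=0.3002 [y] (4,5) — stop
  → r_1 = 0.3002
beam 2: φ=-45°, α=30°
  cosα=0.8660 sinα=0.5000 | (4,6) | tMaxX 0.5774 tMaxY 1.4800 | tΔX 1.1547 tΔY 2.0000
    t=0.5774 [x] (5,6)
    t=1.4800 [y] (5,7)
    t=1.7321 [x] (6,7)
    t=2.8868 [x] (7,7) — stop
  → r_2 = 2.8868
beam 3: φ=45°, α=120°
  cosα=-0.5000 sinα=0.8660 | (4,6) | tMaxX 1.0000 tMaxY 0.8545 | tΔX 2.0000 tΔY 1.1547
    t=0.8545 [y] (4,7)
    t=1.0000 [x] (3,7)
    t=2.0092 [y] (3,8)
    t=3.0000 [x] (2,8)
    t=3.1639 [y] (2,9) — stop
  → r_3 = 3.1639
beam 4: φ=135°, α=210°
  cosα=-0.8660 sinα=-0.5000 | (4,6) | tMaxX 0.5774 tMaxY 0.5200 | tΔX 1.1547 tΔY 2.0000
    t=0.5200 [y] (4,5) — stop
  → r_4 = 0.5200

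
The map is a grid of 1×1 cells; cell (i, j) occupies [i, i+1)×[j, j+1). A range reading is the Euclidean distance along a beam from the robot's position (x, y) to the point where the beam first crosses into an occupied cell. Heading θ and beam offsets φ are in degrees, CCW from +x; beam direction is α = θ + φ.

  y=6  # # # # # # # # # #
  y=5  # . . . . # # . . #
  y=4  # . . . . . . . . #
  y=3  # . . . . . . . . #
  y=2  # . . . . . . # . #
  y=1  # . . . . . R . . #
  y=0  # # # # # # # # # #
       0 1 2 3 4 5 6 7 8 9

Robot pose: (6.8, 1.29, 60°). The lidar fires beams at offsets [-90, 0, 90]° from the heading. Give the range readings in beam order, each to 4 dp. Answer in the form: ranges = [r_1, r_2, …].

beam 1: φ=-90°, α=330°
  d=(0.8660,-0.5000)  start (6,1)  tX=0.2309 tY=0.5800  stride 1/|dx|=1.1547 1/|dy|=2.0000
    cross x-line → (7,1), t=0.2309
    cross y-line → (7,0), t=0.5800 (wall)
  → r_1 = 0.5800
beam 2: φ=0°, α=60°
  d=(0.5000,0.8660)  start (6,1)  tX=0.4000 tY=0.8198  stride 1/|dx|=2.0000 1/|dy|=1.1547
    cross x-line → (7,1), t=0.4000
    cross y-line → (7,2), t=0.8198 (wall)
  → r_2 = 0.8198
beam 3: φ=90°, α=150°
  d=(-0.8660,0.5000)  start (6,1)  tX=0.9238 tY=1.4200  stride 1/|dx|=1.1547 1/|dy|=2.0000
    cross x-line → (5,1), t=0.9238
    cross y-line → (5,2), t=1.4200
    cross x-line → (4,2), t=2.0785
    cross x-line → (3,2), t=3.2332
    cross y-line → (3,3), t=3.4200
    cross x-line → (2,3), t=4.3879
    cross y-line → (2,4), t=5.4200
    cross x-line → (1,4), t=5.5426
    cross x-line → (0,4), t=6.6973 (wall)
  → r_3 = 6.6973

ranges = [0.5800, 0.8198, 6.6973]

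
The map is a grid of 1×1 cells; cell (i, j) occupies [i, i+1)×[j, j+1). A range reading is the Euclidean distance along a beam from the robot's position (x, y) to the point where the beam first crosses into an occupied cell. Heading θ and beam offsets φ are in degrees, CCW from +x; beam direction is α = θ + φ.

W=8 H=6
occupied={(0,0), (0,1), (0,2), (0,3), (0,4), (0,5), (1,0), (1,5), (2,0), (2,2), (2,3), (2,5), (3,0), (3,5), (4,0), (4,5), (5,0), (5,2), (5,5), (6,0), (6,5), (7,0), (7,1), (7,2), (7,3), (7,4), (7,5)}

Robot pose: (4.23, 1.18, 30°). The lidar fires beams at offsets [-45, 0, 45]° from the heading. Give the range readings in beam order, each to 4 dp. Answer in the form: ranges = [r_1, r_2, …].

ranges = [0.6955, 1.6400, 3.9548]

beam 1: φ=-45°, α=345°
  d=(0.9659,-0.2588)  start (4,1)  tX=0.7972 tY=0.6955  stride 1/|dx|=1.0353 1/|dy|=3.8637
    cross y-line → (4,0), t=0.6955 (wall)
  → r_1 = 0.6955
beam 2: φ=0°, α=30°
  d=(0.8660,0.5000)  start (4,1)  tX=0.8891 tY=1.6400  stride 1/|dx|=1.1547 1/|dy|=2.0000
    cross x-line → (5,1), t=0.8891
    cross y-line → (5,2), t=1.6400 (wall)
  → r_2 = 1.6400
beam 3: φ=45°, α=75°
  d=(0.2588,0.9659)  start (4,1)  tX=2.9751 tY=0.8489  stride 1/|dx|=3.8637 1/|dy|=1.0353
    cross y-line → (4,2), t=0.8489
    cross y-line → (4,3), t=1.8842
    cross y-line → (4,4), t=2.9195
    cross x-line → (5,4), t=2.9751
    cross y-line → (5,5), t=3.9548 (wall)
  → r_3 = 3.9548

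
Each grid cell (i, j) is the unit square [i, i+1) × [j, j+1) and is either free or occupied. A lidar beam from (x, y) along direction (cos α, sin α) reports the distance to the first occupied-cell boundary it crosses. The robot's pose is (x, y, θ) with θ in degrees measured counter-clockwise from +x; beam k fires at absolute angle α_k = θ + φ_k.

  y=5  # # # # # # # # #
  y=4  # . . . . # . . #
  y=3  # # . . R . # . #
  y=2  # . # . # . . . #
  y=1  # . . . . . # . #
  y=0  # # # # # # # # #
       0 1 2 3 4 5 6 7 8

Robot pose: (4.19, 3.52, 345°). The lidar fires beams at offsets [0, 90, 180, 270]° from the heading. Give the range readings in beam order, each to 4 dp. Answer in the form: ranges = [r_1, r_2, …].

beam 1: φ=0°, α=345°
  dir = (cos 345°, sin 345°) = (0.9659, -0.2588); from cell (4,3)
  next x-line at t=0.8386, next y-line at t=2.0091; Δt_x=1.0353, Δt_y=3.8637
    x: enter (5,3) at t=0.8386
    x: enter (6,3) at t=1.8738 ← occupied
  → r_1 = 1.8738
beam 2: φ=90°, α=75°
  dir = (cos 75°, sin 75°) = (0.2588, 0.9659); from cell (4,3)
  next x-line at t=3.1296, next y-line at t=0.4969; Δt_x=3.8637, Δt_y=1.0353
    y: enter (4,4) at t=0.4969
    y: enter (4,5) at t=1.5322 ← occupied
  → r_2 = 1.5322
beam 3: φ=180°, α=165°
  dir = (cos 165°, sin 165°) = (-0.9659, 0.2588); from cell (4,3)
  next x-line at t=0.1967, next y-line at t=1.8546; Δt_x=1.0353, Δt_y=3.8637
    x: enter (3,3) at t=0.1967
    x: enter (2,3) at t=1.2320
    y: enter (2,4) at t=1.8546
    x: enter (1,4) at t=2.2673
    x: enter (0,4) at t=3.3025 ← occupied
  → r_3 = 3.3025
beam 4: φ=270°, α=255°
  dir = (cos 255°, sin 255°) = (-0.2588, -0.9659); from cell (4,3)
  next x-line at t=0.7341, next y-line at t=0.5383; Δt_x=3.8637, Δt_y=1.0353
    y: enter (4,2) at t=0.5383 ← occupied
  → r_4 = 0.5383

ranges = [1.8738, 1.5322, 3.3025, 0.5383]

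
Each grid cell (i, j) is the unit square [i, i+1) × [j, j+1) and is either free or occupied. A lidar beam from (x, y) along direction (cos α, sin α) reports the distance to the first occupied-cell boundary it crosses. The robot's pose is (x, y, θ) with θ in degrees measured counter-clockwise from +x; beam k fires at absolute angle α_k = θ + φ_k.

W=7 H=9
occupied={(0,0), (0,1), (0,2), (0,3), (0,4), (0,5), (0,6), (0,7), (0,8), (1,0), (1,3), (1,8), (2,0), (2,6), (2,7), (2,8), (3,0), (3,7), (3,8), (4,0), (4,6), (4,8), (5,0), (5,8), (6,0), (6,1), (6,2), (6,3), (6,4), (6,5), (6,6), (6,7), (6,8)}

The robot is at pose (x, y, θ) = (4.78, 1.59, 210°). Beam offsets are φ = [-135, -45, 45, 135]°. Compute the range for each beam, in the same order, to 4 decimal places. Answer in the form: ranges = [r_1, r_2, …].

beam 1: φ=-135°, α=75°
  cosα=0.2588 sinα=0.9659 | (4,1) | tMaxX 0.8500 tMaxY 0.4245 | tΔX 3.8637 tΔY 1.0353
    t=0.4245 [y] (4,2)
    t=0.8500 [x] (5,2)
    t=1.4597 [y] (5,3)
    t=2.4950 [y] (5,4)
    t=3.5303 [y] (5,5)
    t=4.5656 [y] (5,6)
    t=4.7137 [x] (6,6) — stop
  → r_1 = 4.7137
beam 2: φ=-45°, α=165°
  cosα=-0.9659 sinα=0.2588 | (4,1) | tMaxX 0.8075 tMaxY 1.5841 | tΔX 1.0353 tΔY 3.8637
    t=0.8075 [x] (3,1)
    t=1.5841 [y] (3,2)
    t=1.8428 [x] (2,2)
    t=2.8781 [x] (1,2)
    t=3.9133 [x] (0,2) — stop
  → r_2 = 3.9133
beam 3: φ=45°, α=255°
  cosα=-0.2588 sinα=-0.9659 | (4,1) | tMaxX 3.0137 tMaxY 0.6108 | tΔX 3.8637 tΔY 1.0353
    t=0.6108 [y] (4,0) — stop
  → r_3 = 0.6108
beam 4: φ=135°, α=345°
  cosα=0.9659 sinα=-0.2588 | (4,1) | tMaxX 0.2278 tMaxY 2.2796 | tΔX 1.0353 tΔY 3.8637
    t=0.2278 [x] (5,1)
    t=1.2630 [x] (6,1) — stop
  → r_4 = 1.2630

ranges = [4.7137, 3.9133, 0.6108, 1.2630]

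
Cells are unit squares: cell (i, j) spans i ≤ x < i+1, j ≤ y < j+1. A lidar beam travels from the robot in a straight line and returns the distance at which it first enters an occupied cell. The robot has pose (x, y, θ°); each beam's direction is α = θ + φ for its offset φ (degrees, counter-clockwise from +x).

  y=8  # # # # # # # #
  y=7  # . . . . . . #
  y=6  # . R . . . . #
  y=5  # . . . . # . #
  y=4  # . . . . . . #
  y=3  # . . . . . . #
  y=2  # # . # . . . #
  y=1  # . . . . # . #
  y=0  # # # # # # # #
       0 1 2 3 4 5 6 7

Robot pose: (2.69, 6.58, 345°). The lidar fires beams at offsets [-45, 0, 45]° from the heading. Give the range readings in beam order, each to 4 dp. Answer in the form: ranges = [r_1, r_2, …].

ranges = [5.2885, 2.3915, 2.8400]

beam 1: φ=-45°, α=300°
  direction (0.5000, -0.8660); cell (2,6); t to first gridline: x 0.6200, y 0.6697 (then +2.0000 / +1.1547)
    (3,6) via x @ 0.6200
    (3,5) via y @ 0.6697
    (3,4) via y @ 1.8244
    (4,4) via x @ 2.6200
    (4,3) via y @ 2.9791
    (4,2) via y @ 4.1338
    (5,2) via x @ 4.6200
    (5,1) via y @ 5.2885  # hit
  → r_1 = 5.2885
beam 2: φ=0°, α=345°
  direction (0.9659, -0.2588); cell (2,6); t to first gridline: x 0.3209, y 2.2409 (then +1.0353 / +3.8637)
    (3,6) via x @ 0.3209
    (4,6) via x @ 1.3562
    (4,5) via y @ 2.2409
    (5,5) via x @ 2.3915  # hit
  → r_2 = 2.3915
beam 3: φ=45°, α=30°
  direction (0.8660, 0.5000); cell (2,6); t to first gridline: x 0.3580, y 0.8400 (then +1.1547 / +2.0000)
    (3,6) via x @ 0.3580
    (3,7) via y @ 0.8400
    (4,7) via x @ 1.5127
    (5,7) via x @ 2.6674
    (5,8) via y @ 2.8400  # hit
  → r_3 = 2.8400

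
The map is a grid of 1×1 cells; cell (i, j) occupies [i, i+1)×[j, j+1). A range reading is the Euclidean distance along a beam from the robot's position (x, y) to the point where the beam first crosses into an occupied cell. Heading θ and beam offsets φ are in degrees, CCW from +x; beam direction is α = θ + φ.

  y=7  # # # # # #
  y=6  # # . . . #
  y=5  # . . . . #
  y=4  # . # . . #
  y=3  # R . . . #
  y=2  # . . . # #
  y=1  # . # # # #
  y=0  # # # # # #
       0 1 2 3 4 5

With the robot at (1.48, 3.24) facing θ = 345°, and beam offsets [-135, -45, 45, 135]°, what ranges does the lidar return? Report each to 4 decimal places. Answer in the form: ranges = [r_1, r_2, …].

beam 1: φ=-135°, α=210°
  d=(-0.8660,-0.5000)  start (1,3)  tX=0.5543 tY=0.4800  stride 1/|dx|=1.1547 1/|dy|=2.0000
    cross y-line → (1,2), t=0.4800
    cross x-line → (0,2), t=0.5543 (wall)
  → r_1 = 0.5543
beam 2: φ=-45°, α=300°
  d=(0.5000,-0.8660)  start (1,3)  tX=1.0400 tY=0.2771  stride 1/|dx|=2.0000 1/|dy|=1.1547
    cross y-line → (1,2), t=0.2771
    cross x-line → (2,2), t=1.0400
    cross y-line → (2,1), t=1.4318 (wall)
  → r_2 = 1.4318
beam 3: φ=45°, α=30°
  d=(0.8660,0.5000)  start (1,3)  tX=0.6004 tY=1.5200  stride 1/|dx|=1.1547 1/|dy|=2.0000
    cross x-line → (2,3), t=0.6004
    cross y-line → (2,4), t=1.5200 (wall)
  → r_3 = 1.5200
beam 4: φ=135°, α=120°
  d=(-0.5000,0.8660)  start (1,3)  tX=0.9600 tY=0.8776  stride 1/|dx|=2.0000 1/|dy|=1.1547
    cross y-line → (1,4), t=0.8776
    cross x-line → (0,4), t=0.9600 (wall)
  → r_4 = 0.9600

ranges = [0.5543, 1.4318, 1.5200, 0.9600]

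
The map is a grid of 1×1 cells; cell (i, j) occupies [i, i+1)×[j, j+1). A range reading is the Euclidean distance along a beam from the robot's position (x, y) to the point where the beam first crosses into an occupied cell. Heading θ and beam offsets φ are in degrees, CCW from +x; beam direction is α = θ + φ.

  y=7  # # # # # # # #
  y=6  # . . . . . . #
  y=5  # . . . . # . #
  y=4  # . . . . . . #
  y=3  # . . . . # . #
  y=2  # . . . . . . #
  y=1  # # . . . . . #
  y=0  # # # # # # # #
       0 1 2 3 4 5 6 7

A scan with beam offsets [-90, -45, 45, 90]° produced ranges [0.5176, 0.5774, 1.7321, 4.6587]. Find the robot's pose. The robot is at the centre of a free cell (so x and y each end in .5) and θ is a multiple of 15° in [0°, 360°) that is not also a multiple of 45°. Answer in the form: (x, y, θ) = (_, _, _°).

Enumerate (i+0.5, j+0.5, θ) over the 33 free cells and 16 admissible headings. For each, cast all 4 beams and compare to the given ranges.
  (6.5, 5.5, 240°): beam 1 = 0.5774 ≠ 0.5176 ✗
  (2.5, 3.5, 165°): beam 1 = 3.6235 ≠ 0.5176 ✗
  (5.5, 1.5, 15°): beam 2 = 1.0000 ≠ 0.5774 ✗
  …
  (2.5, 6.5, 165°): r_1=0.5176, r_2=0.5774, r_3=1.7321, r_4=4.6587 — all match ✓
No second candidate reproduces the full scan.

(x, y, θ) = (2.5, 6.5, 165°)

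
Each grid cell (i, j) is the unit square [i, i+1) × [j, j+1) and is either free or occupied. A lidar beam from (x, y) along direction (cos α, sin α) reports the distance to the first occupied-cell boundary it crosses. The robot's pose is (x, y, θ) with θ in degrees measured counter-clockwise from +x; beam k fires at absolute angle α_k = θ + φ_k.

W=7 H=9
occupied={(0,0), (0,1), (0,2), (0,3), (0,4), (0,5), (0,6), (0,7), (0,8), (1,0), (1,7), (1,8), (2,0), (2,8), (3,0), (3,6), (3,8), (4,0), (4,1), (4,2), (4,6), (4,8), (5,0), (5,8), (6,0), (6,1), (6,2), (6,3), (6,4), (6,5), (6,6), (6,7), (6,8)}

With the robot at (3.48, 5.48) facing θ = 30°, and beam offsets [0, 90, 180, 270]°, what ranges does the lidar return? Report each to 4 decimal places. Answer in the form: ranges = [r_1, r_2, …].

ranges = [1.0400, 0.6004, 2.8637, 2.8637]

beam 1: φ=0°, α=30°
  cosα=0.8660 sinα=0.5000 | (3,5) | tMaxX 0.6004 tMaxY 1.0400 | tΔX 1.1547 tΔY 2.0000
    t=0.6004 [x] (4,5)
    t=1.0400 [y] (4,6) — stop
  → r_1 = 1.0400
beam 2: φ=90°, α=120°
  cosα=-0.5000 sinα=0.8660 | (3,5) | tMaxX 0.9600 tMaxY 0.6004 | tΔX 2.0000 tΔY 1.1547
    t=0.6004 [y] (3,6) — stop
  → r_2 = 0.6004
beam 3: φ=180°, α=210°
  cosα=-0.8660 sinα=-0.5000 | (3,5) | tMaxX 0.5543 tMaxY 0.9600 | tΔX 1.1547 tΔY 2.0000
    t=0.5543 [x] (2,5)
    t=0.9600 [y] (2,4)
    t=1.7090 [x] (1,4)
    t=2.8637 [x] (0,4) — stop
  → r_3 = 2.8637
beam 4: φ=270°, α=300°
  cosα=0.5000 sinα=-0.8660 | (3,5) | tMaxX 1.0400 tMaxY 0.5543 | tΔX 2.0000 tΔY 1.1547
    t=0.5543 [y] (3,4)
    t=1.0400 [x] (4,4)
    t=1.7090 [y] (4,3)
    t=2.8637 [y] (4,2) — stop
  → r_4 = 2.8637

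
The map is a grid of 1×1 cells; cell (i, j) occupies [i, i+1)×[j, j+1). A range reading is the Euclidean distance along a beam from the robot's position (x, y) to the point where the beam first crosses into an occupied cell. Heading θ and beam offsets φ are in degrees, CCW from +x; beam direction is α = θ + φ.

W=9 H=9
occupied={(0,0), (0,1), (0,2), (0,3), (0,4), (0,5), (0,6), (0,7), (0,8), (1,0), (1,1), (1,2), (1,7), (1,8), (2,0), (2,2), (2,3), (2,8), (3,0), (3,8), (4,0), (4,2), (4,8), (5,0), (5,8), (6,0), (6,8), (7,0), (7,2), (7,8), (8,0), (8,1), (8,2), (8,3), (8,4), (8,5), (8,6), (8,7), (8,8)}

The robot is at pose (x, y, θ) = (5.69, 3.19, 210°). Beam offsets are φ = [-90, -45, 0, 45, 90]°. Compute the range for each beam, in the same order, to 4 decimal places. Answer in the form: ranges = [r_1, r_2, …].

beam 1: φ=-90°, α=120°
  cosα=-0.5000 sinα=0.8660 | (5,3) | tMaxX 1.3800 tMaxY 0.9353 | tΔX 2.0000 tΔY 1.1547
    t=0.9353 [y] (5,4)
    t=1.3800 [x] (4,4)
    t=2.0900 [y] (4,5)
    t=3.2447 [y] (4,6)
    t=3.3800 [x] (3,6)
    t=4.3994 [y] (3,7)
    t=5.3800 [x] (2,7)
    t=5.5541 [y] (2,8) — stop
  → r_1 = 5.5541
beam 2: φ=-45°, α=165°
  cosα=-0.9659 sinα=0.2588 | (5,3) | tMaxX 0.7143 tMaxY 3.1296 | tΔX 1.0353 tΔY 3.8637
    t=0.7143 [x] (4,3)
    t=1.7496 [x] (3,3)
    t=2.7849 [x] (2,3) — stop
  → r_2 = 2.7849
beam 3: φ=0°, α=210°
  cosα=-0.8660 sinα=-0.5000 | (5,3) | tMaxX 0.7967 tMaxY 0.3800 | tΔX 1.1547 tΔY 2.0000
    t=0.3800 [y] (5,2)
    t=0.7967 [x] (4,2) — stop
  → r_3 = 0.7967
beam 4: φ=45°, α=255°
  cosα=-0.2588 sinα=-0.9659 | (5,3) | tMaxX 2.6660 tMaxY 0.1967 | tΔX 3.8637 tΔY 1.0353
    t=0.1967 [y] (5,2)
    t=1.2320 [y] (5,1)
    t=2.2673 [y] (5,0) — stop
  → r_4 = 2.2673
beam 5: φ=90°, α=300°
  cosα=0.5000 sinα=-0.8660 | (5,3) | tMaxX 0.6200 tMaxY 0.2194 | tΔX 2.0000 tΔY 1.1547
    t=0.2194 [y] (5,2)
    t=0.6200 [x] (6,2)
    t=1.3741 [y] (6,1)
    t=2.5288 [y] (6,0) — stop
  → r_5 = 2.5288

ranges = [5.5541, 2.7849, 0.7967, 2.2673, 2.5288]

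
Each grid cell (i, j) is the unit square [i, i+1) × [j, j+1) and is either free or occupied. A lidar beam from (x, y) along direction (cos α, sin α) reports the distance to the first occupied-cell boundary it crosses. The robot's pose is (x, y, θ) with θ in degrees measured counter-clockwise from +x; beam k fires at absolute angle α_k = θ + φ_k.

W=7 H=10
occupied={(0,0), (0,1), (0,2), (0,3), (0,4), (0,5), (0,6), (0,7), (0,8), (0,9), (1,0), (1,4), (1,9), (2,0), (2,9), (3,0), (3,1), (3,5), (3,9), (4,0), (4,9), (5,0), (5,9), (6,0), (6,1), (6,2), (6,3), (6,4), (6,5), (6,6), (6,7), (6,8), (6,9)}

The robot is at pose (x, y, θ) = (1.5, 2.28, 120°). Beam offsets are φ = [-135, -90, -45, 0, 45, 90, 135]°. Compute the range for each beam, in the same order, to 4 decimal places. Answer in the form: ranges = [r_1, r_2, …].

beam 1: φ=-135°, α=345°
  cosα=0.9659 sinα=-0.2588 | (1,2) | tMaxX 0.5176 tMaxY 1.0818 | tΔX 1.0353 tΔY 3.8637
    t=0.5176 [x] (2,2)
    t=1.0818 [y] (2,1)
    t=1.5529 [x] (3,1) — stop
  → r_1 = 1.5529
beam 2: φ=-90°, α=30°
  cosα=0.8660 sinα=0.5000 | (1,2) | tMaxX 0.5774 tMaxY 1.4400 | tΔX 1.1547 tΔY 2.0000
    t=0.5774 [x] (2,2)
    t=1.4400 [y] (2,3)
    t=1.7321 [x] (3,3)
    t=2.8868 [x] (4,3)
    t=3.4400 [y] (4,4)
    t=4.0415 [x] (5,4)
    t=5.1962 [x] (6,4) — stop
  → r_2 = 5.1962
beam 3: φ=-45°, α=75°
  cosα=0.2588 sinα=0.9659 | (1,2) | tMaxX 1.9319 tMaxY 0.7454 | tΔX 3.8637 tΔY 1.0353
    t=0.7454 [y] (1,3)
    t=1.7807 [y] (1,4) — stop
  → r_3 = 1.7807
beam 4: φ=0°, α=120°
  cosα=-0.5000 sinα=0.8660 | (1,2) | tMaxX 1.0000 tMaxY 0.8314 | tΔX 2.0000 tΔY 1.1547
    t=0.8314 [y] (1,3)
    t=1.0000 [x] (0,3) — stop
  → r_4 = 1.0000
beam 5: φ=45°, α=165°
  cosα=-0.9659 sinα=0.2588 | (1,2) | tMaxX 0.5176 tMaxY 2.7819 | tΔX 1.0353 tΔY 3.8637
    t=0.5176 [x] (0,2) — stop
  → r_5 = 0.5176
beam 6: φ=90°, α=210°
  cosα=-0.8660 sinα=-0.5000 | (1,2) | tMaxX 0.5774 tMaxY 0.5600 | tΔX 1.1547 tΔY 2.0000
    t=0.5600 [y] (1,1)
    t=0.5774 [x] (0,1) — stop
  → r_6 = 0.5774
beam 7: φ=135°, α=255°
  cosα=-0.2588 sinα=-0.9659 | (1,2) | tMaxX 1.9319 tMaxY 0.2899 | tΔX 3.8637 tΔY 1.0353
    t=0.2899 [y] (1,1)
    t=1.3252 [y] (1,0) — stop
  → r_7 = 1.3252

ranges = [1.5529, 5.1962, 1.7807, 1.0000, 0.5176, 0.5774, 1.3252]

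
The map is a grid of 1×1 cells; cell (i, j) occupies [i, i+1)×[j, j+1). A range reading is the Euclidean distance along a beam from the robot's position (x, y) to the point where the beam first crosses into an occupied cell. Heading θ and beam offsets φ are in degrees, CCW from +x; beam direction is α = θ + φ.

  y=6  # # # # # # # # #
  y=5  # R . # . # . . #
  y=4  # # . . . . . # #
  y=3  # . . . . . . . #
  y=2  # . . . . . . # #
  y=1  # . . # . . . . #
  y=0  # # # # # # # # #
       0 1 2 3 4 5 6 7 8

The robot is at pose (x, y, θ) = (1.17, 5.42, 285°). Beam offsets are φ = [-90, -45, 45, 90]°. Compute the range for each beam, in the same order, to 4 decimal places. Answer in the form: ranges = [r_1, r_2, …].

beam 1: φ=-90°, α=195°
  d=(-0.9659,-0.2588)  start (1,5)  tX=0.1760 tY=1.6228  stride 1/|dx|=1.0353 1/|dy|=3.8637
    cross x-line → (0,5), t=0.1760 (wall)
  → r_1 = 0.1760
beam 2: φ=-45°, α=240°
  d=(-0.5000,-0.8660)  start (1,5)  tX=0.3400 tY=0.4850  stride 1/|dx|=2.0000 1/|dy|=1.1547
    cross x-line → (0,5), t=0.3400 (wall)
  → r_2 = 0.3400
beam 3: φ=45°, α=330°
  d=(0.8660,-0.5000)  start (1,5)  tX=0.9584 tY=0.8400  stride 1/|dx|=1.1547 1/|dy|=2.0000
    cross y-line → (1,4), t=0.8400 (wall)
  → r_3 = 0.8400
beam 4: φ=90°, α=15°
  d=(0.9659,0.2588)  start (1,5)  tX=0.8593 tY=2.2409  stride 1/|dx|=1.0353 1/|dy|=3.8637
    cross x-line → (2,5), t=0.8593
    cross x-line → (3,5), t=1.8946 (wall)
  → r_4 = 1.8946

ranges = [0.1760, 0.3400, 0.8400, 1.8946]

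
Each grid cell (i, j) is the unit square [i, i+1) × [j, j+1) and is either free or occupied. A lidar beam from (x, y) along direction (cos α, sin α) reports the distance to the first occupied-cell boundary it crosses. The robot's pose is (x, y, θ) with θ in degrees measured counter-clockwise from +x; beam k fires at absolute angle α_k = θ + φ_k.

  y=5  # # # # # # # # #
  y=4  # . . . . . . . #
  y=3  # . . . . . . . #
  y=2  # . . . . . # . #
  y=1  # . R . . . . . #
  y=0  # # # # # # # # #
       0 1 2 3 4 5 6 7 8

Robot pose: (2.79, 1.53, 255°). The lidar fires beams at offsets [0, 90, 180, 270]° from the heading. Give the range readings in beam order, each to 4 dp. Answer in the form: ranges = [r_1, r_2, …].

beam 1: φ=0°, α=255°
  d=(-0.2588,-0.9659)  start (2,1)  tX=3.0523 tY=0.5487  stride 1/|dx|=3.8637 1/|dy|=1.0353
    cross y-line → (2,0), t=0.5487 (wall)
  → r_1 = 0.5487
beam 2: φ=90°, α=345°
  d=(0.9659,-0.2588)  start (2,1)  tX=0.2174 tY=2.0478  stride 1/|dx|=1.0353 1/|dy|=3.8637
    cross x-line → (3,1), t=0.2174
    cross x-line → (4,1), t=1.2527
    cross y-line → (4,0), t=2.0478 (wall)
  → r_2 = 2.0478
beam 3: φ=180°, α=75°
  d=(0.2588,0.9659)  start (2,1)  tX=0.8114 tY=0.4866  stride 1/|dx|=3.8637 1/|dy|=1.0353
    cross y-line → (2,2), t=0.4866
    cross x-line → (3,2), t=0.8114
    cross y-line → (3,3), t=1.5219
    cross y-line → (3,4), t=2.5571
    cross y-line → (3,5), t=3.5924 (wall)
  → r_3 = 3.5924
beam 4: φ=270°, α=165°
  d=(-0.9659,0.2588)  start (2,1)  tX=0.8179 tY=1.8159  stride 1/|dx|=1.0353 1/|dy|=3.8637
    cross x-line → (1,1), t=0.8179
    cross y-line → (1,2), t=1.8159
    cross x-line → (0,2), t=1.8531 (wall)
  → r_4 = 1.8531

ranges = [0.5487, 2.0478, 3.5924, 1.8531]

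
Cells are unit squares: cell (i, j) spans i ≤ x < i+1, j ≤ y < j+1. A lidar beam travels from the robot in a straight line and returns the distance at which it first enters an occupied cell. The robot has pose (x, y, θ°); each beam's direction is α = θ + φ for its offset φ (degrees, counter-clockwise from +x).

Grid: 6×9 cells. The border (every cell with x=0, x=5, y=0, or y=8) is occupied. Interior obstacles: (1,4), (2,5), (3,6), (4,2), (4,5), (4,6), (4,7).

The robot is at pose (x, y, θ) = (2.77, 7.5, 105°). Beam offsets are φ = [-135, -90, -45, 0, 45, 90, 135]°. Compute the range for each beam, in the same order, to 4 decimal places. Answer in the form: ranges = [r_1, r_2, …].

beam 1: φ=-135°, α=330°
  cosα=0.8660 sinα=-0.5000 | (2,7) | tMaxX 0.2656 tMaxY 1.0000 | tΔX 1.1547 tΔY 2.0000
    t=0.2656 [x] (3,7)
    t=1.0000 [y] (3,6) — stop
  → r_1 = 1.0000
beam 2: φ=-90°, α=15°
  cosα=0.9659 sinα=0.2588 | (2,7) | tMaxX 0.2381 tMaxY 1.9319 | tΔX 1.0353 tΔY 3.8637
    t=0.2381 [x] (3,7)
    t=1.2734 [x] (4,7) — stop
  → r_2 = 1.2734
beam 3: φ=-45°, α=60°
  cosα=0.5000 sinα=0.8660 | (2,7) | tMaxX 0.4600 tMaxY 0.5774 | tΔX 2.0000 tΔY 1.1547
    t=0.4600 [x] (3,7)
    t=0.5774 [y] (3,8) — stop
  → r_3 = 0.5774
beam 4: φ=0°, α=105°
  cosα=-0.2588 sinα=0.9659 | (2,7) | tMaxX 2.9751 tMaxY 0.5176 | tΔX 3.8637 tΔY 1.0353
    t=0.5176 [y] (2,8) — stop
  → r_4 = 0.5176
beam 5: φ=45°, α=150°
  cosα=-0.8660 sinα=0.5000 | (2,7) | tMaxX 0.8891 tMaxY 1.0000 | tΔX 1.1547 tΔY 2.0000
    t=0.8891 [x] (1,7)
    t=1.0000 [y] (1,8) — stop
  → r_5 = 1.0000
beam 6: φ=90°, α=195°
  cosα=-0.9659 sinα=-0.2588 | (2,7) | tMaxX 0.7972 tMaxY 1.9319 | tΔX 1.0353 tΔY 3.8637
    t=0.7972 [x] (1,7)
    t=1.8324 [x] (0,7) — stop
  → r_6 = 1.8324
beam 7: φ=135°, α=240°
  cosα=-0.5000 sinα=-0.8660 | (2,7) | tMaxX 1.5400 tMaxY 0.5774 | tΔX 2.0000 tΔY 1.1547
    t=0.5774 [y] (2,6)
    t=1.5400 [x] (1,6)
    t=1.7321 [y] (1,5)
    t=2.8868 [y] (1,4) — stop
  → r_7 = 2.8868

ranges = [1.0000, 1.2734, 0.5774, 0.5176, 1.0000, 1.8324, 2.8868]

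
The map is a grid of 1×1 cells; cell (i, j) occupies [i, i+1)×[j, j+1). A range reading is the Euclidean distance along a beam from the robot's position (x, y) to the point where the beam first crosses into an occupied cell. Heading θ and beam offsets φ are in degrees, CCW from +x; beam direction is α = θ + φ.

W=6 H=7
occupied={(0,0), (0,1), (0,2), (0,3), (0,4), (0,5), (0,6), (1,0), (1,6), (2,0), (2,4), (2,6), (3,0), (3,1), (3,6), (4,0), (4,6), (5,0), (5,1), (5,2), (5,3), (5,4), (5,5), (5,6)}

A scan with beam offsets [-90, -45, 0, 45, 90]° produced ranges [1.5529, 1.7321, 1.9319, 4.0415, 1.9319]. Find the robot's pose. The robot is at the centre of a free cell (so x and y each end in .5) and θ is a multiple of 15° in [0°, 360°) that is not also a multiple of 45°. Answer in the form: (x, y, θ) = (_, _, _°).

Enumerate (i+0.5, j+0.5, θ) over the 18 free cells and 16 admissible headings. For each, cast all 5 beams and compare to the given ranges.
  (1.5, 5.5, 195°): beam 1 = 0.5176 ≠ 1.5529 ✗
  (2.5, 5.5, 15°): beam 1 = 0.5176 ≠ 1.5529 ✗
  (2.5, 1.5, 105°): beam 1 = 0.5176 ≠ 1.5529 ✗
  …
  (1.5, 2.5, 345°): r_1=1.5529, r_2=1.7321, r_3=1.9319, r_4=4.0415, r_5=1.9319 — all match ✓
No second candidate reproduces the full scan.

(x, y, θ) = (1.5, 2.5, 345°)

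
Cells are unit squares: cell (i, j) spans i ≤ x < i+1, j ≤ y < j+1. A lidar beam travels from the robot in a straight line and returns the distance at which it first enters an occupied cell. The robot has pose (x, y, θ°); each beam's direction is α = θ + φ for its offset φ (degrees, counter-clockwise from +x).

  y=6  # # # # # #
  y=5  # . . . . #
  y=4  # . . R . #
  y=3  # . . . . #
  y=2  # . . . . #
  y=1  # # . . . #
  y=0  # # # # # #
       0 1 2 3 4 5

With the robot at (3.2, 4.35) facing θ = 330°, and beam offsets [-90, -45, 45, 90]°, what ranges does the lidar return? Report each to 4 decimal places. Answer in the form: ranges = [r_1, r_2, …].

ranges = [2.7135, 3.4682, 1.8635, 1.9053]

beam 1: φ=-90°, α=240°
  dir = (cos 240°, sin 240°) = (-0.5000, -0.8660); from cell (3,4)
  next x-line at t=0.4000, next y-line at t=0.4041; Δt_x=2.0000, Δt_y=1.1547
    x: enter (2,4) at t=0.4000
    y: enter (2,3) at t=0.4041
    y: enter (2,2) at t=1.5588
    x: enter (1,2) at t=2.4000
    y: enter (1,1) at t=2.7135 ← occupied
  → r_1 = 2.7135
beam 2: φ=-45°, α=285°
  dir = (cos 285°, sin 285°) = (0.2588, -0.9659); from cell (3,4)
  next x-line at t=3.0910, next y-line at t=0.3623; Δt_x=3.8637, Δt_y=1.0353
    y: enter (3,3) at t=0.3623
    y: enter (3,2) at t=1.3976
    y: enter (3,1) at t=2.4329
    x: enter (4,1) at t=3.0910
    y: enter (4,0) at t=3.4682 ← occupied
  → r_2 = 3.4682
beam 3: φ=45°, α=15°
  dir = (cos 15°, sin 15°) = (0.9659, 0.2588); from cell (3,4)
  next x-line at t=0.8282, next y-line at t=2.5114; Δt_x=1.0353, Δt_y=3.8637
    x: enter (4,4) at t=0.8282
    x: enter (5,4) at t=1.8635 ← occupied
  → r_3 = 1.8635
beam 4: φ=90°, α=60°
  dir = (cos 60°, sin 60°) = (0.5000, 0.8660); from cell (3,4)
  next x-line at t=1.6000, next y-line at t=0.7506; Δt_x=2.0000, Δt_y=1.1547
    y: enter (3,5) at t=0.7506
    x: enter (4,5) at t=1.6000
    y: enter (4,6) at t=1.9053 ← occupied
  → r_4 = 1.9053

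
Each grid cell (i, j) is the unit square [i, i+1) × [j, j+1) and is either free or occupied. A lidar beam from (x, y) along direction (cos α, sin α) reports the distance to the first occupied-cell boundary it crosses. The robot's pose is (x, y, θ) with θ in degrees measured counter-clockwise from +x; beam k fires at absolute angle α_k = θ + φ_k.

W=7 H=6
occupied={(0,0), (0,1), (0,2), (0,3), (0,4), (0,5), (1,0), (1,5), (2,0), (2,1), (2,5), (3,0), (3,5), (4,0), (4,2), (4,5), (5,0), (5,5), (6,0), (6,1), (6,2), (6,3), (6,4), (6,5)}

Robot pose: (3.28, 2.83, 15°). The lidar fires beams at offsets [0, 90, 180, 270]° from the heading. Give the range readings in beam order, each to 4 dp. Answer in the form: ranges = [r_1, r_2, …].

ranges = [2.8160, 2.2465, 2.3604, 1.8946]

beam 1: φ=0°, α=15°
  dir = (cos 15°, sin 15°) = (0.9659, 0.2588); from cell (3,2)
  next x-line at t=0.7454, next y-line at t=0.6568; Δt_x=1.0353, Δt_y=3.8637
    y: enter (3,3) at t=0.6568
    x: enter (4,3) at t=0.7454
    x: enter (5,3) at t=1.7807
    x: enter (6,3) at t=2.8160 ← occupied
  → r_1 = 2.8160
beam 2: φ=90°, α=105°
  dir = (cos 105°, sin 105°) = (-0.2588, 0.9659); from cell (3,2)
  next x-line at t=1.0818, next y-line at t=0.1760; Δt_x=3.8637, Δt_y=1.0353
    y: enter (3,3) at t=0.1760
    x: enter (2,3) at t=1.0818
    y: enter (2,4) at t=1.2113
    y: enter (2,5) at t=2.2465 ← occupied
  → r_2 = 2.2465
beam 3: φ=180°, α=195°
  dir = (cos 195°, sin 195°) = (-0.9659, -0.2588); from cell (3,2)
  next x-line at t=0.2899, next y-line at t=3.2069; Δt_x=1.0353, Δt_y=3.8637
    x: enter (2,2) at t=0.2899
    x: enter (1,2) at t=1.3252
    x: enter (0,2) at t=2.3604 ← occupied
  → r_3 = 2.3604
beam 4: φ=270°, α=285°
  dir = (cos 285°, sin 285°) = (0.2588, -0.9659); from cell (3,2)
  next x-line at t=2.7819, next y-line at t=0.8593; Δt_x=3.8637, Δt_y=1.0353
    y: enter (3,1) at t=0.8593
    y: enter (3,0) at t=1.8946 ← occupied
  → r_4 = 1.8946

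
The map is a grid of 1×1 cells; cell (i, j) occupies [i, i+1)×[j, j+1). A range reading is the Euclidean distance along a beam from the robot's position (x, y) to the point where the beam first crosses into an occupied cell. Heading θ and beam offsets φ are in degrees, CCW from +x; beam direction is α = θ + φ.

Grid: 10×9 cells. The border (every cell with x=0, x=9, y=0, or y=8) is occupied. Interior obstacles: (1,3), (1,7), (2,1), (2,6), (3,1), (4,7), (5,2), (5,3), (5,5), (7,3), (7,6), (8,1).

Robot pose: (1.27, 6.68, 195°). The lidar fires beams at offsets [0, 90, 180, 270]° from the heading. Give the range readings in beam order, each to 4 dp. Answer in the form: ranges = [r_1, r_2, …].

ranges = [0.2795, 2.7745, 0.7558, 0.3313]

beam 1: φ=0°, α=195°
  direction (-0.9659, -0.2588); cell (1,6); t to first gridline: x 0.2795, y 2.6273 (then +1.0353 / +3.8637)
    (0,6) via x @ 0.2795  # hit
  → r_1 = 0.2795
beam 2: φ=90°, α=285°
  direction (0.2588, -0.9659); cell (1,6); t to first gridline: x 2.8205, y 0.7040 (then +3.8637 / +1.0353)
    (1,5) via y @ 0.7040
    (1,4) via y @ 1.7393
    (1,3) via y @ 2.7745  # hit
  → r_2 = 2.7745
beam 3: φ=180°, α=15°
  direction (0.9659, 0.2588); cell (1,6); t to first gridline: x 0.7558, y 1.2364 (then +1.0353 / +3.8637)
    (2,6) via x @ 0.7558  # hit
  → r_3 = 0.7558
beam 4: φ=270°, α=105°
  direction (-0.2588, 0.9659); cell (1,6); t to first gridline: x 1.0432, y 0.3313 (then +3.8637 / +1.0353)
    (1,7) via y @ 0.3313  # hit
  → r_4 = 0.3313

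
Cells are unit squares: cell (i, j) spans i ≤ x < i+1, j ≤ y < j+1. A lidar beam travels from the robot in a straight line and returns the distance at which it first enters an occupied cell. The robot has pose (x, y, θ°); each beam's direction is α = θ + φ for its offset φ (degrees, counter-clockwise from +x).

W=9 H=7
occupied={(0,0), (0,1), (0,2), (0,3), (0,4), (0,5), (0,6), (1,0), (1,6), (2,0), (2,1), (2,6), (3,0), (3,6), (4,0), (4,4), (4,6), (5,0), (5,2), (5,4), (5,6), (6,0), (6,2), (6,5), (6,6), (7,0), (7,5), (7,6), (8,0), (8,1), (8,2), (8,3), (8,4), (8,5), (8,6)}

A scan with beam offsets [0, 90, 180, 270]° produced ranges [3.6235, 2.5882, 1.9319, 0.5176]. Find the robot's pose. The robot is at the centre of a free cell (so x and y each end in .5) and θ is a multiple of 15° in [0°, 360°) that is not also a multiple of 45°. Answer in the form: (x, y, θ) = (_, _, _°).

Enumerate (i+0.5, j+0.5, θ) over the 28 free cells and 16 admissible headings. For each, cast all 4 beams and compare to the given ranges.
  (1.5, 1.5, 75°): beam 1 = 4.6587 ≠ 3.6235 ✗
  (1.5, 1.5, 195°): beam 1 = 0.5176 ≠ 3.6235 ✗
  (1.5, 1.5, 60°): beam 1 = 5.1962 ≠ 3.6235 ✗
  …
  (4.5, 3.5, 165°): r_1=3.6235, r_2=2.5882, r_3=1.9319, r_4=0.5176 — all match ✓
Only this pose fits every beam.

(x, y, θ) = (4.5, 3.5, 165°)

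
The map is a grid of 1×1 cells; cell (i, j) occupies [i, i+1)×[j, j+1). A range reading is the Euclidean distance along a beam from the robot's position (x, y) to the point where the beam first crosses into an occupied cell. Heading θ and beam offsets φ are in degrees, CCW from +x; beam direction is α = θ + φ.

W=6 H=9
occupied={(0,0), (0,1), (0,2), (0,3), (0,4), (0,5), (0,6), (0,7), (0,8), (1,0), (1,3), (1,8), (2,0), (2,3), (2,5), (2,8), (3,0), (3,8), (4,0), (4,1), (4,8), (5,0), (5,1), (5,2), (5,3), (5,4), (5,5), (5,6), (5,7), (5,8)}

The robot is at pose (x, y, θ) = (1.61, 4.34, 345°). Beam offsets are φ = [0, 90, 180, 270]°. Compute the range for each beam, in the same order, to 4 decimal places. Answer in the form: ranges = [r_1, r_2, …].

beam 1: φ=0°, α=345°
  d=(0.9659,-0.2588)  start (1,4)  tX=0.4038 tY=1.3137  stride 1/|dx|=1.0353 1/|dy|=3.8637
    cross x-line → (2,4), t=0.4038
    cross y-line → (2,3), t=1.3137 (wall)
  → r_1 = 1.3137
beam 2: φ=90°, α=75°
  d=(0.2588,0.9659)  start (1,4)  tX=1.5068 tY=0.6833  stride 1/|dx|=3.8637 1/|dy|=1.0353
    cross y-line → (1,5), t=0.6833
    cross x-line → (2,5), t=1.5068 (wall)
  → r_2 = 1.5068
beam 3: φ=180°, α=165°
  d=(-0.9659,0.2588)  start (1,4)  tX=0.6315 tY=2.5500  stride 1/|dx|=1.0353 1/|dy|=3.8637
    cross x-line → (0,4), t=0.6315 (wall)
  → r_3 = 0.6315
beam 4: φ=270°, α=255°
  d=(-0.2588,-0.9659)  start (1,4)  tX=2.3569 tY=0.3520  stride 1/|dx|=3.8637 1/|dy|=1.0353
    cross y-line → (1,3), t=0.3520 (wall)
  → r_4 = 0.3520

ranges = [1.3137, 1.5068, 0.6315, 0.3520]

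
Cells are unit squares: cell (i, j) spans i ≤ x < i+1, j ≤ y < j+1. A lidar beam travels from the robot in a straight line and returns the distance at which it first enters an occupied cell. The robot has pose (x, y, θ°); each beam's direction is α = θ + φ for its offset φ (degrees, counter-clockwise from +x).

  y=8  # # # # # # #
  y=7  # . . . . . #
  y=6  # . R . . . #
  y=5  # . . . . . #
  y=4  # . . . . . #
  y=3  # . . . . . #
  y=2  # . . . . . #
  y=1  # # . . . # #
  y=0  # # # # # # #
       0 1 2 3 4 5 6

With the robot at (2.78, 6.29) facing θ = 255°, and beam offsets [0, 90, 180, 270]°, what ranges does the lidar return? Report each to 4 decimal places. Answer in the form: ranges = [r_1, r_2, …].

ranges = [4.4413, 3.3336, 1.7703, 1.8428]

beam 1: φ=0°, α=255°
  dir = (cos 255°, sin 255°) = (-0.2588, -0.9659); from cell (2,6)
  next x-line at t=3.0137, next y-line at t=0.3002; Δt_x=3.8637, Δt_y=1.0353
    y: enter (2,5) at t=0.3002
    y: enter (2,4) at t=1.3355
    y: enter (2,3) at t=2.3708
    x: enter (1,3) at t=3.0137
    y: enter (1,2) at t=3.4061
    y: enter (1,1) at t=4.4413 ← occupied
  → r_1 = 4.4413
beam 2: φ=90°, α=345°
  dir = (cos 345°, sin 345°) = (0.9659, -0.2588); from cell (2,6)
  next x-line at t=0.2278, next y-line at t=1.1205; Δt_x=1.0353, Δt_y=3.8637
    x: enter (3,6) at t=0.2278
    y: enter (3,5) at t=1.1205
    x: enter (4,5) at t=1.2630
    x: enter (5,5) at t=2.2983
    x: enter (6,5) at t=3.3336 ← occupied
  → r_2 = 3.3336
beam 3: φ=180°, α=75°
  dir = (cos 75°, sin 75°) = (0.2588, 0.9659); from cell (2,6)
  next x-line at t=0.8500, next y-line at t=0.7350; Δt_x=3.8637, Δt_y=1.0353
    y: enter (2,7) at t=0.7350
    x: enter (3,7) at t=0.8500
    y: enter (3,8) at t=1.7703 ← occupied
  → r_3 = 1.7703
beam 4: φ=270°, α=165°
  dir = (cos 165°, sin 165°) = (-0.9659, 0.2588); from cell (2,6)
  next x-line at t=0.8075, next y-line at t=2.7432; Δt_x=1.0353, Δt_y=3.8637
    x: enter (1,6) at t=0.8075
    x: enter (0,6) at t=1.8428 ← occupied
  → r_4 = 1.8428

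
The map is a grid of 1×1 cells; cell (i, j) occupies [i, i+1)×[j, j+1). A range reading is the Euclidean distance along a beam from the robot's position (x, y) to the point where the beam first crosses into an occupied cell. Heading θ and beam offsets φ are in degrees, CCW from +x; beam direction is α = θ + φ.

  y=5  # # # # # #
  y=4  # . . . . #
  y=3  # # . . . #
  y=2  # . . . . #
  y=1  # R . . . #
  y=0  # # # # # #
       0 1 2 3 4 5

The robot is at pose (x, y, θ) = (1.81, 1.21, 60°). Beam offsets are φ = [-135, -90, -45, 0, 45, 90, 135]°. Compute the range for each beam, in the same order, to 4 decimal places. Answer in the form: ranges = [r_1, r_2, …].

beam 1: φ=-135°, α=285°
  cosα=0.2588 sinα=-0.9659 | (1,1) | tMaxX 0.7341 tMaxY 0.2174 | tΔX 3.8637 tΔY 1.0353
    t=0.2174 [y] (1,0) — stop
  → r_1 = 0.2174
beam 2: φ=-90°, α=330°
  cosα=0.8660 sinα=-0.5000 | (1,1) | tMaxX 0.2194 tMaxY 0.4200 | tΔX 1.1547 tΔY 2.0000
    t=0.2194 [x] (2,1)
    t=0.4200 [y] (2,0) — stop
  → r_2 = 0.4200
beam 3: φ=-45°, α=15°
  cosα=0.9659 sinα=0.2588 | (1,1) | tMaxX 0.1967 tMaxY 3.0523 | tΔX 1.0353 tΔY 3.8637
    t=0.1967 [x] (2,1)
    t=1.2320 [x] (3,1)
    t=2.2673 [x] (4,1)
    t=3.0523 [y] (4,2)
    t=3.3025 [x] (5,2) — stop
  → r_3 = 3.3025
beam 4: φ=0°, α=60°
  cosα=0.5000 sinα=0.8660 | (1,1) | tMaxX 0.3800 tMaxY 0.9122 | tΔX 2.0000 tΔY 1.1547
    t=0.3800 [x] (2,1)
    t=0.9122 [y] (2,2)
    t=2.0669 [y] (2,3)
    t=2.3800 [x] (3,3)
    t=3.2216 [y] (3,4)
    t=4.3763 [y] (3,5) — stop
  → r_4 = 4.3763
beam 5: φ=45°, α=105°
  cosα=-0.2588 sinα=0.9659 | (1,1) | tMaxX 3.1296 tMaxY 0.8179 | tΔX 3.8637 tΔY 1.0353
    t=0.8179 [y] (1,2)
    t=1.8531 [y] (1,3) — stop
  → r_5 = 1.8531
beam 6: φ=90°, α=150°
  cosα=-0.8660 sinα=0.5000 | (1,1) | tMaxX 0.9353 tMaxY 1.5800 | tΔX 1.1547 tΔY 2.0000
    t=0.9353 [x] (0,1) — stop
  → r_6 = 0.9353
beam 7: φ=135°, α=195°
  cosα=-0.9659 sinα=-0.2588 | (1,1) | tMaxX 0.8386 tMaxY 0.8114 | tΔX 1.0353 tΔY 3.8637
    t=0.8114 [y] (1,0) — stop
  → r_7 = 0.8114

ranges = [0.2174, 0.4200, 3.3025, 4.3763, 1.8531, 0.9353, 0.8114]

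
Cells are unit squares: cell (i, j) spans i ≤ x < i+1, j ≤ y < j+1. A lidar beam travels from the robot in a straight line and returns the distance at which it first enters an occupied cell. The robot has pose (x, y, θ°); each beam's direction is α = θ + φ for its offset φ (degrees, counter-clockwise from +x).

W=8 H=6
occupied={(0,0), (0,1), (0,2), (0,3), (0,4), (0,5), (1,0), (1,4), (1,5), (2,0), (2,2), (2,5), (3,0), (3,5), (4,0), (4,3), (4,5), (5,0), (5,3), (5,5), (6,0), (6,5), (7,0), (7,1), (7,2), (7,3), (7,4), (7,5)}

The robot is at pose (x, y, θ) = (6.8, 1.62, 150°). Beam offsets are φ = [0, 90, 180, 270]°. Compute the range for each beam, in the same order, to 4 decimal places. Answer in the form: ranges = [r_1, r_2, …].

ranges = [2.7600, 0.7159, 0.2309, 0.4000]

beam 1: φ=0°, α=150°
  cosα=-0.8660 sinα=0.5000 | (6,1) | tMaxX 0.9238 tMaxY 0.7600 | tΔX 1.1547 tΔY 2.0000
    t=0.7600 [y] (6,2)
    t=0.9238 [x] (5,2)
    t=2.0785 [x] (4,2)
    t=2.7600 [y] (4,3) — stop
  → r_1 = 2.7600
beam 2: φ=90°, α=240°
  cosα=-0.5000 sinα=-0.8660 | (6,1) | tMaxX 1.6000 tMaxY 0.7159 | tΔX 2.0000 tΔY 1.1547
    t=0.7159 [y] (6,0) — stop
  → r_2 = 0.7159
beam 3: φ=180°, α=330°
  cosα=0.8660 sinα=-0.5000 | (6,1) | tMaxX 0.2309 tMaxY 1.2400 | tΔX 1.1547 tΔY 2.0000
    t=0.2309 [x] (7,1) — stop
  → r_3 = 0.2309
beam 4: φ=270°, α=60°
  cosα=0.5000 sinα=0.8660 | (6,1) | tMaxX 0.4000 tMaxY 0.4388 | tΔX 2.0000 tΔY 1.1547
    t=0.4000 [x] (7,1) — stop
  → r_4 = 0.4000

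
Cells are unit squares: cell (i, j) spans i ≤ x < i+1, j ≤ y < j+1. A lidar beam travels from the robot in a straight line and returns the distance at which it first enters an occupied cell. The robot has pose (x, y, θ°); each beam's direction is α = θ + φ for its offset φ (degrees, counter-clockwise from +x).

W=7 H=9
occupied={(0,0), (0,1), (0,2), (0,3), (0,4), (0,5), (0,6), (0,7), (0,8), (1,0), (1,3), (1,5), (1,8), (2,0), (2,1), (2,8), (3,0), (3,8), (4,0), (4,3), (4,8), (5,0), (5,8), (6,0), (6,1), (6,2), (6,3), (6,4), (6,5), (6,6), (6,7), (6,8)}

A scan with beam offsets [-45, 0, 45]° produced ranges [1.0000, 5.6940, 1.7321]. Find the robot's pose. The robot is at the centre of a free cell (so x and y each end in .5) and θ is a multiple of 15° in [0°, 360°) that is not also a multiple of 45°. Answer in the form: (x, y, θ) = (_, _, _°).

(x, y, θ) = (3.5, 2.5, 105°)

Candidates: 31 free-cell centres × 16 headings = 496 poses. Raycast each; keep the one whose scan matches to 4 dp.
  (3.5, 3.5, 330°): beam 1 = 2.5882 ≠ 1.0000 ✗
  (5.5, 2.5, 105°): beam 3 = 1.0000 ≠ 1.7321 ✗
  (5.5, 1.5, 210°): beam 1 = 4.6587 ≠ 1.0000 ✗
  (4.5, 4.5, 285°): beam 1 = 0.5774 ≠ 1.0000 ✗
  …
  (3.5, 2.5, 105°): r_1=1.0000, r_2=5.6940, r_3=1.7321 — all match ✓
Only this pose fits every beam.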